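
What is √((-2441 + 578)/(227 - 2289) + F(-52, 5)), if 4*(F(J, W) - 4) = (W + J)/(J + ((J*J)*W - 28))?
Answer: √58833393131730/3464160 ≈ 2.2142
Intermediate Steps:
F(J, W) = 4 + (J + W)/(4*(-28 + J + W*J²)) (F(J, W) = 4 + ((W + J)/(J + ((J*J)*W - 28)))/4 = 4 + ((J + W)/(J + (J²*W - 28)))/4 = 4 + ((J + W)/(J + (W*J² - 28)))/4 = 4 + ((J + W)/(J + (-28 + W*J²)))/4 = 4 + ((J + W)/(-28 + J + W*J²))/4 = 4 + (J + W)/(4*(-28 + J + W*J²)))
√((-2441 + 578)/(227 - 2289) + F(-52, 5)) = √((-2441 + 578)/(227 - 2289) + (-448 + 5 + 17*(-52) + 16*5*(-52)²)/(4*(-28 - 52 + 5*(-52)²))) = √(-1863/(-2062) + (-448 + 5 - 884 + 16*5*2704)/(4*(-28 - 52 + 5*2704))) = √(-1863*(-1/2062) + (-448 + 5 - 884 + 216320)/(4*(-28 - 52 + 13520))) = √(1863/2062 + (¼)*214993/13440) = √(1863/2062 + (¼)*(1/13440)*214993) = √(1863/2062 + 214993/53760) = √(271735223/55426560) = √58833393131730/3464160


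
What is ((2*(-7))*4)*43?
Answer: -2408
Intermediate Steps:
((2*(-7))*4)*43 = -14*4*43 = -56*43 = -2408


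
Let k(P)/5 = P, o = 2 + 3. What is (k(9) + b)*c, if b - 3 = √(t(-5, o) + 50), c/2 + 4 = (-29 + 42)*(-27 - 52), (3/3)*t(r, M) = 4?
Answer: -98976 - 6186*√6 ≈ -1.1413e+5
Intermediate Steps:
o = 5
t(r, M) = 4
k(P) = 5*P
c = -2062 (c = -8 + 2*((-29 + 42)*(-27 - 52)) = -8 + 2*(13*(-79)) = -8 + 2*(-1027) = -8 - 2054 = -2062)
b = 3 + 3*√6 (b = 3 + √(4 + 50) = 3 + √54 = 3 + 3*√6 ≈ 10.348)
(k(9) + b)*c = (5*9 + (3 + 3*√6))*(-2062) = (45 + (3 + 3*√6))*(-2062) = (48 + 3*√6)*(-2062) = -98976 - 6186*√6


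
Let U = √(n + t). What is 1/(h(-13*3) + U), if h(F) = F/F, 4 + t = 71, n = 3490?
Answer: -1/3556 + √3557/3556 ≈ 0.016491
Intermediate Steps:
t = 67 (t = -4 + 71 = 67)
U = √3557 (U = √(3490 + 67) = √3557 ≈ 59.641)
h(F) = 1
1/(h(-13*3) + U) = 1/(1 + √3557)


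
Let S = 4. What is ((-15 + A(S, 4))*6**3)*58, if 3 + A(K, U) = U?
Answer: -175392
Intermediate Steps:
A(K, U) = -3 + U
((-15 + A(S, 4))*6**3)*58 = ((-15 + (-3 + 4))*6**3)*58 = ((-15 + 1)*216)*58 = -14*216*58 = -3024*58 = -175392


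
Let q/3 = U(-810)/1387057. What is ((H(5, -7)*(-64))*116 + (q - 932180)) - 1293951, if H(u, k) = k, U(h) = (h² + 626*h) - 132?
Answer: -3015687561567/1387057 ≈ -2.1742e+6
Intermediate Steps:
U(h) = -132 + h² + 626*h
q = 446724/1387057 (q = 3*((-132 + (-810)² + 626*(-810))/1387057) = 3*((-132 + 656100 - 507060)*(1/1387057)) = 3*(148908*(1/1387057)) = 3*(148908/1387057) = 446724/1387057 ≈ 0.32207)
((H(5, -7)*(-64))*116 + (q - 932180)) - 1293951 = (-7*(-64)*116 + (446724/1387057 - 932180)) - 1293951 = (448*116 - 1292986347536/1387057) - 1293951 = (51968 - 1292986347536/1387057) - 1293951 = -1220903769360/1387057 - 1293951 = -3015687561567/1387057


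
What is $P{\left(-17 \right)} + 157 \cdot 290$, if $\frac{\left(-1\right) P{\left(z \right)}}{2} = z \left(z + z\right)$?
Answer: $44374$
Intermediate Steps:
$P{\left(z \right)} = - 4 z^{2}$ ($P{\left(z \right)} = - 2 z \left(z + z\right) = - 2 z 2 z = - 2 \cdot 2 z^{2} = - 4 z^{2}$)
$P{\left(-17 \right)} + 157 \cdot 290 = - 4 \left(-17\right)^{2} + 157 \cdot 290 = \left(-4\right) 289 + 45530 = -1156 + 45530 = 44374$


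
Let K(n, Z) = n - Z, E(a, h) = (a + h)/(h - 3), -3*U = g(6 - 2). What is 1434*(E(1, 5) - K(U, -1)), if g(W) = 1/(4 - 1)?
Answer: 9082/3 ≈ 3027.3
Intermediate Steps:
g(W) = ⅓ (g(W) = 1/3 = ⅓)
U = -⅑ (U = -⅓*⅓ = -⅑ ≈ -0.11111)
E(a, h) = (a + h)/(-3 + h)
1434*(E(1, 5) - K(U, -1)) = 1434*((1 + 5)/(-3 + 5) - (-⅑ - 1*(-1))) = 1434*(6/2 - (-⅑ + 1)) = 1434*((½)*6 - 1*8/9) = 1434*(3 - 8/9) = 1434*(19/9) = 9082/3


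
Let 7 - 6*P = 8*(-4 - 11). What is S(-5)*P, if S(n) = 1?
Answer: 127/6 ≈ 21.167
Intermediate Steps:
P = 127/6 (P = 7/6 - 4*(-4 - 11)/3 = 7/6 - 4*(-15)/3 = 7/6 - ⅙*(-120) = 7/6 + 20 = 127/6 ≈ 21.167)
S(-5)*P = 1*(127/6) = 127/6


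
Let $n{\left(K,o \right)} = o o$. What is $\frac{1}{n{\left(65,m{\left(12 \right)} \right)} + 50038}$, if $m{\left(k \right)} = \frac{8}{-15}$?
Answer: $\frac{225}{11258614} \approx 1.9985 \cdot 10^{-5}$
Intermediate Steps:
$m{\left(k \right)} = - \frac{8}{15}$ ($m{\left(k \right)} = 8 \left(- \frac{1}{15}\right) = - \frac{8}{15}$)
$n{\left(K,o \right)} = o^{2}$
$\frac{1}{n{\left(65,m{\left(12 \right)} \right)} + 50038} = \frac{1}{\left(- \frac{8}{15}\right)^{2} + 50038} = \frac{1}{\frac{64}{225} + 50038} = \frac{1}{\frac{11258614}{225}} = \frac{225}{11258614}$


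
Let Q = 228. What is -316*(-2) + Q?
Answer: 860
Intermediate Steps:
-316*(-2) + Q = -316*(-2) + 228 = 632 + 228 = 860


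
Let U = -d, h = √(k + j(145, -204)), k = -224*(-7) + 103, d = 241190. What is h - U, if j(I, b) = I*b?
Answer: 241190 + 3*I*√3101 ≈ 2.4119e+5 + 167.06*I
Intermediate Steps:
k = 1671 (k = -16*(-98) + 103 = 1568 + 103 = 1671)
h = 3*I*√3101 (h = √(1671 + 145*(-204)) = √(1671 - 29580) = √(-27909) = 3*I*√3101 ≈ 167.06*I)
U = -241190 (U = -1*241190 = -241190)
h - U = 3*I*√3101 - 1*(-241190) = 3*I*√3101 + 241190 = 241190 + 3*I*√3101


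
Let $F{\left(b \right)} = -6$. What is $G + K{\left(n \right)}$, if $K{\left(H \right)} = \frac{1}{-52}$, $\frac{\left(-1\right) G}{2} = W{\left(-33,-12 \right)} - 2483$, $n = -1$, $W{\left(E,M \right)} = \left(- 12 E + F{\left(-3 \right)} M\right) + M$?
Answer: $\frac{210807}{52} \approx 4054.0$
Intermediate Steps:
$W{\left(E,M \right)} = - 12 E - 5 M$ ($W{\left(E,M \right)} = \left(- 12 E - 6 M\right) + M = - 12 E - 5 M$)
$G = 4054$ ($G = - 2 \left(\left(\left(-12\right) \left(-33\right) - -60\right) - 2483\right) = - 2 \left(\left(396 + 60\right) - 2483\right) = - 2 \left(456 - 2483\right) = \left(-2\right) \left(-2027\right) = 4054$)
$K{\left(H \right)} = - \frac{1}{52}$
$G + K{\left(n \right)} = 4054 - \frac{1}{52} = \frac{210807}{52}$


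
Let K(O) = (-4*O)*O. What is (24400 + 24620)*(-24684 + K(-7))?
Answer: -1219617600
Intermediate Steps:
K(O) = -4*O**2
(24400 + 24620)*(-24684 + K(-7)) = (24400 + 24620)*(-24684 - 4*(-7)**2) = 49020*(-24684 - 4*49) = 49020*(-24684 - 196) = 49020*(-24880) = -1219617600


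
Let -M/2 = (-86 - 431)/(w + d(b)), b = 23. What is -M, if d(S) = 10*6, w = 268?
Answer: -517/164 ≈ -3.1524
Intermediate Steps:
d(S) = 60
M = 517/164 (M = -2*(-86 - 431)/(268 + 60) = -(-1034)/328 = -2*(-517/328) = 517/164 ≈ 3.1524)
-M = -1*517/164 = -517/164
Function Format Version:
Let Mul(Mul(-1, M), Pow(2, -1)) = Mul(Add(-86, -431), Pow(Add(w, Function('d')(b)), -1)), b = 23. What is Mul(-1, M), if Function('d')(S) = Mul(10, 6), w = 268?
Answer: Rational(-517, 164) ≈ -3.1524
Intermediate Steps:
Function('d')(S) = 60
M = Rational(517, 164) (M = Mul(-2, Mul(Add(-86, -431), Pow(Add(268, 60), -1))) = Mul(-2, Mul(-517, Pow(328, -1))) = Mul(-2, Mul(-517, Rational(1, 328))) = Mul(-2, Rational(-517, 328)) = Rational(517, 164) ≈ 3.1524)
Mul(-1, M) = Mul(-1, Rational(517, 164)) = Rational(-517, 164)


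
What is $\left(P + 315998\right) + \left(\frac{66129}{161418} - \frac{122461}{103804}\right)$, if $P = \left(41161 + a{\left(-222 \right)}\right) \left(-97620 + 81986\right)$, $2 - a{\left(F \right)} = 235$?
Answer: $- \frac{1786038856147326745}{2792639012} \approx -6.3955 \cdot 10^{8}$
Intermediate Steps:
$a{\left(F \right)} = -233$ ($a{\left(F \right)} = 2 - 235 = -233$)
$P = -639868352$ ($P = \left(41161 - 233\right) \left(-97620 + 81986\right) = 40928 \left(-15634\right) = -639868352$)
$\left(P + 315998\right) + \left(\frac{66129}{161418} - \frac{122461}{103804}\right) = \left(-639868352 + 315998\right) + \left(\frac{66129}{161418} - \frac{122461}{103804}\right) = -639552354 + \left(66129 \cdot \frac{1}{161418} - \frac{122461}{103804}\right) = -639552354 + \left(\frac{22043}{53806} - \frac{122461}{103804}\right) = -639552354 - \frac{2150492497}{2792639012} = - \frac{1786038856147326745}{2792639012}$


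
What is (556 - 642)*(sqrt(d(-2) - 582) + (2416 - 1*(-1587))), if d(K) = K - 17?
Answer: -344258 - 86*I*sqrt(601) ≈ -3.4426e+5 - 2108.3*I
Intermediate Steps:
d(K) = -17 + K
(556 - 642)*(sqrt(d(-2) - 582) + (2416 - 1*(-1587))) = (556 - 642)*(sqrt((-17 - 2) - 582) + (2416 - 1*(-1587))) = -86*(sqrt(-19 - 582) + (2416 + 1587)) = -86*(sqrt(-601) + 4003) = -86*(I*sqrt(601) + 4003) = -86*(4003 + I*sqrt(601)) = -344258 - 86*I*sqrt(601)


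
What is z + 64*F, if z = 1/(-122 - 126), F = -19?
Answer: -301569/248 ≈ -1216.0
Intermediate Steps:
z = -1/248 (z = 1/(-248) = -1/248 ≈ -0.0040323)
z + 64*F = -1/248 + 64*(-19) = -1/248 - 1216 = -301569/248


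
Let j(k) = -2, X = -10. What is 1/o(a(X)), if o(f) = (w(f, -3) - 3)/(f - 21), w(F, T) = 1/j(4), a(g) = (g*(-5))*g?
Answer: 1042/7 ≈ 148.86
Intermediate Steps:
a(g) = -5*g**2 (a(g) = (-5*g)*g = -5*g**2)
w(F, T) = -1/2 (w(F, T) = 1/(-2) = -1/2)
o(f) = -7/(2*(-21 + f)) (o(f) = (-1/2 - 3)/(f - 21) = -7/(2*(-21 + f)))
1/o(a(X)) = 1/(-7/(-42 + 2*(-5*(-10)**2))) = 1/(-7/(-42 + 2*(-5*100))) = 1/(-7/(-42 + 2*(-500))) = 1/(-7/(-42 - 1000)) = 1/(-7/(-1042)) = 1/(-7*(-1/1042)) = 1/(7/1042) = 1042/7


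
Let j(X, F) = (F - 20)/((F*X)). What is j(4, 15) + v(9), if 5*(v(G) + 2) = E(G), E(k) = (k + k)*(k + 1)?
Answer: 407/12 ≈ 33.917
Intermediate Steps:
E(k) = 2*k*(1 + k) (E(k) = (2*k)*(1 + k) = 2*k*(1 + k))
j(X, F) = (-20 + F)/(F*X) (j(X, F) = (-20 + F)*(1/(F*X)) = (-20 + F)/(F*X))
v(G) = -2 + 2*G*(1 + G)/5 (v(G) = -2 + (2*G*(1 + G))/5 = -2 + 2*G*(1 + G)/5)
j(4, 15) + v(9) = (-20 + 15)/(15*4) + (-2 + (2/5)*9*(1 + 9)) = (1/15)*(1/4)*(-5) + (-2 + (2/5)*9*10) = -1/12 + (-2 + 36) = -1/12 + 34 = 407/12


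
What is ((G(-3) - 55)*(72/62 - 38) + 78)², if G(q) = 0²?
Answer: 4254691984/961 ≈ 4.4274e+6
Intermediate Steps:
G(q) = 0
((G(-3) - 55)*(72/62 - 38) + 78)² = ((0 - 55)*(72/62 - 38) + 78)² = (-55*(72*(1/62) - 38) + 78)² = (-55*(36/31 - 38) + 78)² = (-55*(-1142/31) + 78)² = (62810/31 + 78)² = (65228/31)² = 4254691984/961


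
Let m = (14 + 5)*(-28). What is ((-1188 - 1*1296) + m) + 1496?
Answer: -1520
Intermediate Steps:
m = -532 (m = 19*(-28) = -532)
((-1188 - 1*1296) + m) + 1496 = ((-1188 - 1*1296) - 532) + 1496 = ((-1188 - 1296) - 532) + 1496 = (-2484 - 532) + 1496 = -3016 + 1496 = -1520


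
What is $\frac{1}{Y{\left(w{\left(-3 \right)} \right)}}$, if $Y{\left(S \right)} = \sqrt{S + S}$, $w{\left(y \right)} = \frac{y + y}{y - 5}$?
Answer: $\frac{\sqrt{6}}{3} \approx 0.8165$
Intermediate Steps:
$w{\left(y \right)} = \frac{2 y}{-5 + y}$
$Y{\left(S \right)} = \sqrt{2} \sqrt{S}$ ($Y{\left(S \right)} = \sqrt{2 S} = \sqrt{2} \sqrt{S}$)
$\frac{1}{Y{\left(w{\left(-3 \right)} \right)}} = \frac{1}{\sqrt{2} \sqrt{2 \left(-3\right) \frac{1}{-5 - 3}}} = \frac{1}{\sqrt{2} \sqrt{2 \left(-3\right) \frac{1}{-8}}} = \frac{1}{\sqrt{2} \sqrt{2 \left(-3\right) \left(- \frac{1}{8}\right)}} = \frac{1}{\sqrt{2} \sqrt{\frac{3}{4}}} = \frac{1}{\sqrt{2} \frac{\sqrt{3}}{2}} = \frac{1}{\frac{1}{2} \sqrt{6}} = \frac{\sqrt{6}}{3}$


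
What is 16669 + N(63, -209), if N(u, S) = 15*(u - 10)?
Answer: 17464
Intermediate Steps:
N(u, S) = -150 + 15*u (N(u, S) = 15*(-10 + u) = -150 + 15*u)
16669 + N(63, -209) = 16669 + (-150 + 15*63) = 16669 + (-150 + 945) = 16669 + 795 = 17464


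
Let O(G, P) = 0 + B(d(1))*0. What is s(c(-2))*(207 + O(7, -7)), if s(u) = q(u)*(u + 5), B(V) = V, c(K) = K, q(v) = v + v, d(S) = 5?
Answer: -2484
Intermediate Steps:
q(v) = 2*v
O(G, P) = 0 (O(G, P) = 0 + 5*0 = 0 + 0 = 0)
s(u) = 2*u*(5 + u) (s(u) = (2*u)*(u + 5) = (2*u)*(5 + u) = 2*u*(5 + u))
s(c(-2))*(207 + O(7, -7)) = (2*(-2)*(5 - 2))*(207 + 0) = (2*(-2)*3)*207 = -12*207 = -2484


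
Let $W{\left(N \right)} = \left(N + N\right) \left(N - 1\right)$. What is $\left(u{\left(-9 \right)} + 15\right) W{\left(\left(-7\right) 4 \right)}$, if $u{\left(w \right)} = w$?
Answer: $9744$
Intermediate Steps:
$W{\left(N \right)} = 2 N \left(-1 + N\right)$
$\left(u{\left(-9 \right)} + 15\right) W{\left(\left(-7\right) 4 \right)} = \left(-9 + 15\right) 2 \left(\left(-7\right) 4\right) \left(-1 - 28\right) = 6 \cdot 2 \left(-28\right) \left(-1 - 28\right) = 6 \cdot 2 \left(-28\right) \left(-29\right) = 6 \cdot 1624 = 9744$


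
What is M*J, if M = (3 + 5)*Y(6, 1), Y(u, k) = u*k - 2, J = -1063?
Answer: -34016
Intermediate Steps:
Y(u, k) = -2 + k*u (Y(u, k) = k*u - 2 = -2 + k*u)
M = 32 (M = (3 + 5)*(-2 + 1*6) = 8*(-2 + 6) = 8*4 = 32)
M*J = 32*(-1063) = -34016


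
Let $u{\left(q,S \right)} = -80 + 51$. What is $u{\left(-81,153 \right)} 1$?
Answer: $-29$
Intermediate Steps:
$u{\left(q,S \right)} = -29$
$u{\left(-81,153 \right)} 1 = \left(-29\right) 1 = -29$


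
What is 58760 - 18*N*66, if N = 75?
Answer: -30340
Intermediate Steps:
58760 - 18*N*66 = 58760 - 18*75*66 = 58760 - 1350*66 = 58760 - 89100 = -30340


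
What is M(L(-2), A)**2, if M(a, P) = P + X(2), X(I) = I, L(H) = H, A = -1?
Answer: 1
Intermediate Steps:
M(a, P) = 2 + P (M(a, P) = P + 2 = 2 + P)
M(L(-2), A)**2 = (2 - 1)**2 = 1**2 = 1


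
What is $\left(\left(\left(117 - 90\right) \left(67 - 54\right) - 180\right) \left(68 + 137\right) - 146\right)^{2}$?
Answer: $1218638281$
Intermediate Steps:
$\left(\left(\left(117 - 90\right) \left(67 - 54\right) - 180\right) \left(68 + 137\right) - 146\right)^{2} = \left(\left(27 \cdot 13 - 180\right) 205 - 146\right)^{2} = \left(\left(351 - 180\right) 205 - 146\right)^{2} = \left(171 \cdot 205 - 146\right)^{2} = \left(35055 - 146\right)^{2} = 34909^{2} = 1218638281$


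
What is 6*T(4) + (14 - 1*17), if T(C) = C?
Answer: 21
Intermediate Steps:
6*T(4) + (14 - 1*17) = 6*4 + (14 - 1*17) = 24 + (14 - 17) = 24 - 3 = 21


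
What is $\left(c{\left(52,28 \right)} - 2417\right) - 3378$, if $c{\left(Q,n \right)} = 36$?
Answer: $-5759$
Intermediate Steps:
$\left(c{\left(52,28 \right)} - 2417\right) - 3378 = \left(36 - 2417\right) - 3378 = -2381 - 3378 = -5759$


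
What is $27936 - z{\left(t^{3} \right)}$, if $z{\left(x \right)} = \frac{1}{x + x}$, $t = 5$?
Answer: $\frac{6983999}{250} \approx 27936.0$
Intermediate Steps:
$z{\left(x \right)} = \frac{1}{2 x}$
$27936 - z{\left(t^{3} \right)} = 27936 - \frac{1}{2 \cdot 5^{3}} = 27936 - \frac{1}{2 \cdot 125} = 27936 - \frac{1}{2} \cdot \frac{1}{125} = 27936 - \frac{1}{250} = \frac{6983999}{250}$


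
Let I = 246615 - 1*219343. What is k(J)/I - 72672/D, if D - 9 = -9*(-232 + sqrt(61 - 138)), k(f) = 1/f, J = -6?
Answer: -153928431407/4448008656 - 12112*I*sqrt(77)/81549 ≈ -34.606 - 1.3033*I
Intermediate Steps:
D = 2097 - 9*I*sqrt(77) (D = 9 - 9*(-232 + sqrt(61 - 138)) = 9 - 9*(-232 + sqrt(-77)) = 9 - 9*(-232 + I*sqrt(77)) = 9 + (2088 - 9*I*sqrt(77)) = 2097 - 9*I*sqrt(77) ≈ 2097.0 - 78.975*I)
I = 27272 (I = 246615 - 219343 = 27272)
k(J)/I - 72672/D = 1/(-6*27272) - 72672/(2097 - 9*I*sqrt(77)) = -1/6*1/27272 - 72672/(2097 - 9*I*sqrt(77)) = -1/163632 - 72672/(2097 - 9*I*sqrt(77))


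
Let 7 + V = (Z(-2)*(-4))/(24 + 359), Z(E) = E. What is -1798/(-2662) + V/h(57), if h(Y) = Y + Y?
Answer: 11898125/19371374 ≈ 0.61421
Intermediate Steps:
h(Y) = 2*Y
V = -2673/383 (V = -7 + (-2*(-4))/(24 + 359) = -7 + 8/383 = -2673/383 ≈ -6.9791)
-1798/(-2662) + V/h(57) = -1798/(-2662) - 2673/(383*(2*57)) = -1798*(-1/2662) - 2673/383/114 = 899/1331 - 2673/383*1/114 = 899/1331 - 891/14554 = 11898125/19371374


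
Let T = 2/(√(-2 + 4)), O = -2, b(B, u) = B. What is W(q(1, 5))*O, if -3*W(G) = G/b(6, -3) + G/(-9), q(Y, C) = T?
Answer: √2/27 ≈ 0.052378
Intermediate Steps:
T = √2 (T = 2/(√2) = 2*(√2/2) = √2 ≈ 1.4142)
q(Y, C) = √2
W(G) = -G/54 (W(G) = -(G/6 + G/(-9))/3 = -(G*(⅙) + G*(-⅑))/3 = -(G/6 - G/9)/3 = -G/54)
W(q(1, 5))*O = -√2/54*(-2) = √2/27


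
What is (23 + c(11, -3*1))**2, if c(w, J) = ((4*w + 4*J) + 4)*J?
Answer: 7225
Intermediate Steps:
c(w, J) = J*(4 + 4*J + 4*w) (c(w, J) = ((4*J + 4*w) + 4)*J = (4 + 4*J + 4*w)*J = J*(4 + 4*J + 4*w))
(23 + c(11, -3*1))**2 = (23 + 4*(-3*1)*(1 - 3*1 + 11))**2 = (23 + 4*(-3)*(1 - 3 + 11))**2 = (23 + 4*(-3)*9)**2 = (23 - 108)**2 = (-85)**2 = 7225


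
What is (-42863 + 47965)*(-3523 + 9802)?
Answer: 32035458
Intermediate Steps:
(-42863 + 47965)*(-3523 + 9802) = 5102*6279 = 32035458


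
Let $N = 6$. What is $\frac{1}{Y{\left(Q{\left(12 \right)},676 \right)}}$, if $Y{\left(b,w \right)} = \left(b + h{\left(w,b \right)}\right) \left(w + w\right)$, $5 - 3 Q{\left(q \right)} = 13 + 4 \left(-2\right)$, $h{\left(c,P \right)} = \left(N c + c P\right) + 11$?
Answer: $\frac{1}{5498584} \approx 1.8187 \cdot 10^{-7}$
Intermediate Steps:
$h{\left(c,P \right)} = 11 + 6 c + P c$ ($h{\left(c,P \right)} = \left(6 c + c P\right) + 11 = \left(6 c + P c\right) + 11 = 11 + 6 c + P c$)
$Q{\left(q \right)} = 0$ ($Q{\left(q \right)} = \frac{5}{3} - \frac{13 + 4 \left(-2\right)}{3} = \frac{5}{3} - \frac{13 - 8}{3} = \frac{5}{3} - \frac{5}{3} = 0$)
$Y{\left(b,w \right)} = 2 w \left(11 + b + 6 w + b w\right)$ ($Y{\left(b,w \right)} = \left(b + \left(11 + 6 w + b w\right)\right) \left(w + w\right) = \left(11 + b + 6 w + b w\right) 2 w = 2 w \left(11 + b + 6 w + b w\right)$)
$\frac{1}{Y{\left(Q{\left(12 \right)},676 \right)}} = \frac{1}{2 \cdot 676 \left(11 + 0 + 6 \cdot 676 + 0 \cdot 676\right)} = \frac{1}{2 \cdot 676 \left(11 + 0 + 4056 + 0\right)} = \frac{1}{2 \cdot 676 \cdot 4067} = \frac{1}{5498584}$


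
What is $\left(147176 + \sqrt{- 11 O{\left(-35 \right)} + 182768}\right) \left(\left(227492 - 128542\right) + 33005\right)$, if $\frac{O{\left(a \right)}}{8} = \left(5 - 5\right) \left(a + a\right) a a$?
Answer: $19420609080 + 527820 \sqrt{11423} \approx 1.9477 \cdot 10^{10}$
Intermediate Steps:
$O{\left(a \right)} = 0$ ($O{\left(a \right)} = 8 \left(5 - 5\right) \left(a + a\right) a a = 8 \cdot 0 \cdot 2 a a a = 8 \cdot 0 a a = 8 \cdot 0 a = 8 \cdot 0 = 0$)
$\left(147176 + \sqrt{- 11 O{\left(-35 \right)} + 182768}\right) \left(\left(227492 - 128542\right) + 33005\right) = \left(147176 + \sqrt{\left(-11\right) 0 + 182768}\right) \left(\left(227492 - 128542\right) + 33005\right) = \left(147176 + \sqrt{0 + 182768}\right) \left(\left(227492 - 128542\right) + 33005\right) = \left(147176 + \sqrt{182768}\right) \left(98950 + 33005\right) = \left(147176 + 4 \sqrt{11423}\right) 131955 = 19420609080 + 527820 \sqrt{11423}$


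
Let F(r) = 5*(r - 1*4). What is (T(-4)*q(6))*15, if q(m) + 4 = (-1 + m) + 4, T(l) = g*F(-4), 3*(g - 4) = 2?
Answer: -14000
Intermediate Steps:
g = 14/3 (g = 4 + (⅓)*2 = 4 + ⅔ = 14/3 ≈ 4.6667)
F(r) = -20 + 5*r (F(r) = 5*(r - 4) = 5*(-4 + r) = -20 + 5*r)
T(l) = -560/3 (T(l) = 14*(-20 + 5*(-4))/3 = 14*(-20 - 20)/3 = (14/3)*(-40) = -560/3)
q(m) = -1 + m (q(m) = -4 + ((-1 + m) + 4) = -4 + (3 + m) = -1 + m)
(T(-4)*q(6))*15 = -560*(-1 + 6)/3*15 = -560/3*5*15 = -2800/3*15 = -14000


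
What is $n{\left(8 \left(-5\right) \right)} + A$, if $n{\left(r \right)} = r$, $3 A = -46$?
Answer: $- \frac{166}{3} \approx -55.333$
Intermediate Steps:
$A = - \frac{46}{3}$ ($A = \frac{1}{3} \left(-46\right) = - \frac{46}{3} \approx -15.333$)
$n{\left(8 \left(-5\right) \right)} + A = 8 \left(-5\right) - \frac{46}{3} = -40 - \frac{46}{3} = - \frac{166}{3}$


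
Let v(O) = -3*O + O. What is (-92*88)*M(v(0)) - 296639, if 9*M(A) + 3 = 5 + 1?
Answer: -898013/3 ≈ -2.9934e+5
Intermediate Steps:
v(O) = -2*O
M(A) = ⅓ (M(A) = -⅓ + (5 + 1)/9 = -⅓ + (⅑)*6 = -⅓ + ⅔ = ⅓)
(-92*88)*M(v(0)) - 296639 = -92*88*(⅓) - 296639 = -8096*⅓ - 296639 = -8096/3 - 296639 = -898013/3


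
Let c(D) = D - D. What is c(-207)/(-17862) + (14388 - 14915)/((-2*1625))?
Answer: 527/3250 ≈ 0.16215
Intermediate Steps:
c(D) = 0
c(-207)/(-17862) + (14388 - 14915)/((-2*1625)) = 0/(-17862) + (14388 - 14915)/((-2*1625)) = 0*(-1/17862) - 527/(-3250) = 0 - 527*(-1/3250) = 0 + 527/3250 = 527/3250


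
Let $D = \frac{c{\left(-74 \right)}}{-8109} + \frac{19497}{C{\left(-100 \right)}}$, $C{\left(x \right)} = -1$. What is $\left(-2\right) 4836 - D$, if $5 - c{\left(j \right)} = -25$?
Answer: $\frac{26556985}{2703} \approx 9825.0$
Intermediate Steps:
$c{\left(j \right)} = 30$ ($c{\left(j \right)} = 5 - -25 = 5 + 25 = 30$)
$D = - \frac{52700401}{2703}$ ($D = \frac{30}{-8109} + \frac{19497}{-1} = 30 \left(- \frac{1}{8109}\right) + 19497 \left(-1\right) = - \frac{10}{2703} - 19497 = - \frac{52700401}{2703} \approx -19497.0$)
$\left(-2\right) 4836 - D = \left(-2\right) 4836 - - \frac{52700401}{2703} = -9672 + \frac{52700401}{2703} = \frac{26556985}{2703}$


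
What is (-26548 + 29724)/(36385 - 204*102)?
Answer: 3176/15577 ≈ 0.20389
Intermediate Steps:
(-26548 + 29724)/(36385 - 204*102) = 3176/(36385 - 20808) = 3176/15577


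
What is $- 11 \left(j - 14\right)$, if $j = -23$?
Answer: $407$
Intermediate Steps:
$- 11 \left(j - 14\right) = - 11 \left(-23 - 14\right) = \left(-11\right) \left(-37\right) = 407$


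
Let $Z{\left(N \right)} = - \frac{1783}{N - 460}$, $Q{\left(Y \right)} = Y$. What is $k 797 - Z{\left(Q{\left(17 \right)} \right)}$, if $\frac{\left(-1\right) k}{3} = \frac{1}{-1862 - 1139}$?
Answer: $- \frac{4291570}{1329443} \approx -3.2281$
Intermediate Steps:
$Z{\left(N \right)} = - \frac{1783}{-460 + N}$ ($Z{\left(N \right)} = - \frac{1783}{N - 460} = - \frac{1783}{-460 + N}$)
$k = \frac{3}{3001}$ ($k = - \frac{3}{-1862 - 1139} = - \frac{3}{-3001} = \left(-3\right) \left(- \frac{1}{3001}\right) = \frac{3}{3001} \approx 0.00099967$)
$k 797 - Z{\left(Q{\left(17 \right)} \right)} = \frac{3}{3001} \cdot 797 - - \frac{1783}{-460 + 17} = \frac{2391}{3001} - - \frac{1783}{-443} = \frac{2391}{3001} - \left(-1783\right) \left(- \frac{1}{443}\right) = \frac{2391}{3001} - \frac{1783}{443} = - \frac{4291570}{1329443}$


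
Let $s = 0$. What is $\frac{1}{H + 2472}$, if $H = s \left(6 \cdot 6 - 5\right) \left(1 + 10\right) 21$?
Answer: $\frac{1}{2472} \approx 0.00040453$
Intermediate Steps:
$H = 0$ ($H = 0 \left(6 \cdot 6 - 5\right) \left(1 + 10\right) 21 = 0 \left(36 - 5\right) 11 \cdot 21 = 0 \cdot 31 \cdot 11 \cdot 21 = 0 \cdot 341 \cdot 21 = 0 \cdot 21 = 0$)
$\frac{1}{H + 2472} = \frac{1}{0 + 2472} = \frac{1}{2472}$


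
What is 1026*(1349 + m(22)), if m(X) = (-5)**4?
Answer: 2025324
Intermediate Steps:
m(X) = 625
1026*(1349 + m(22)) = 1026*(1349 + 625) = 1026*1974 = 2025324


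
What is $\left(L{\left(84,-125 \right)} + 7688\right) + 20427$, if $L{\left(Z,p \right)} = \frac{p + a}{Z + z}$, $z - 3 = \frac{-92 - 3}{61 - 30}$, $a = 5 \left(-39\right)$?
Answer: $\frac{36572655}{1301} \approx 28111.0$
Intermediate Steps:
$a = -195$
$z = - \frac{2}{31}$ ($z = 3 + \frac{-92 - 3}{61 - 30} = 3 - \frac{95}{31} = - \frac{2}{31} \approx -0.064516$)
$L{\left(Z,p \right)} = \frac{-195 + p}{- \frac{2}{31} + Z}$ ($L{\left(Z,p \right)} = \frac{p - 195}{Z - \frac{2}{31}} = \frac{-195 + p}{- \frac{2}{31} + Z}$)
$\left(L{\left(84,-125 \right)} + 7688\right) + 20427 = \left(\frac{31 \left(-195 - 125\right)}{-2 + 31 \cdot 84} + 7688\right) + 20427 = \left(31 \frac{1}{-2 + 2604} \left(-320\right) + 7688\right) + 20427 = \left(31 \cdot \frac{1}{2602} \left(-320\right) + 7688\right) + 20427 = \left(- \frac{4960}{1301} + 7688\right) + 20427 = \frac{9997128}{1301} + 20427 = \frac{36572655}{1301}$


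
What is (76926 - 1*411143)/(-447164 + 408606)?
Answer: 25709/2966 ≈ 8.6679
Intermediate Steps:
(76926 - 1*411143)/(-447164 + 408606) = (76926 - 411143)/(-38558) = -334217*(-1/38558) = 25709/2966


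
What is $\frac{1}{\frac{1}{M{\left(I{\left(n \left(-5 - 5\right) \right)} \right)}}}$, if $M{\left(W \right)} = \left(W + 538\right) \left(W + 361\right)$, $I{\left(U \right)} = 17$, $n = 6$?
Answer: $209790$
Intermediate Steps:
$M{\left(W \right)} = \left(361 + W\right) \left(538 + W\right)$ ($M{\left(W \right)} = \left(538 + W\right) \left(361 + W\right) = \left(361 + W\right) \left(538 + W\right)$)
$\frac{1}{\frac{1}{M{\left(I{\left(n \left(-5 - 5\right) \right)} \right)}}} = \frac{1}{\frac{1}{194218 + 17^{2} + 899 \cdot 17}} = \frac{1}{\frac{1}{194218 + 289 + 15283}} = \frac{1}{\frac{1}{209790}} = 209790$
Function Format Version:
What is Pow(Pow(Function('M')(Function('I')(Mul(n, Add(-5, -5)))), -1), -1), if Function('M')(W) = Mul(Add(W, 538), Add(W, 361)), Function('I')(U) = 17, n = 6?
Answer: 209790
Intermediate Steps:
Function('M')(W) = Mul(Add(361, W), Add(538, W)) (Function('M')(W) = Mul(Add(538, W), Add(361, W)) = Mul(Add(361, W), Add(538, W)))
Pow(Pow(Function('M')(Function('I')(Mul(n, Add(-5, -5)))), -1), -1) = Pow(Pow(Add(194218, Pow(17, 2), Mul(899, 17)), -1), -1) = Pow(Pow(Add(194218, 289, 15283), -1), -1) = Pow(Pow(209790, -1), -1) = Pow(Rational(1, 209790), -1) = 209790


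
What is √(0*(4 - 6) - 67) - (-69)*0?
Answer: I*√67 ≈ 8.1853*I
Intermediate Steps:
√(0*(4 - 6) - 67) - (-69)*0 = √(0*(-2) - 67) - 1*0 = √(0 - 67) + 0 = √(-67) + 0 = I*√67 + 0 = I*√67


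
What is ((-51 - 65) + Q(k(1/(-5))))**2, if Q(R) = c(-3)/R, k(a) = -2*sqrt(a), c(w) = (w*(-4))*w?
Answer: 11836 + 4176*I*sqrt(5) ≈ 11836.0 + 9337.8*I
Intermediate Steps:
c(w) = -4*w**2 (c(w) = (-4*w)*w = -4*w**2)
Q(R) = -36/R (Q(R) = (-4*(-3)**2)/R = (-4*9)/R = -36/R)
((-51 - 65) + Q(k(1/(-5))))**2 = ((-51 - 65) - 36*I*sqrt(5)/2)**2 = (-116 - 36*I*sqrt(5)/2)**2 = (-116 - 18*I*sqrt(5))**2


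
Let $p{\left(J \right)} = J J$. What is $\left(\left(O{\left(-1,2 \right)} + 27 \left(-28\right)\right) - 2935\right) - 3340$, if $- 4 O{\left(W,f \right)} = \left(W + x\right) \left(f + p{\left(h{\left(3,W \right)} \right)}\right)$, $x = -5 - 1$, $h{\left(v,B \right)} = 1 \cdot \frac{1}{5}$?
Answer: $- \frac{702743}{100} \approx -7027.4$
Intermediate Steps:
$h{\left(v,B \right)} = \frac{1}{5}$ ($h{\left(v,B \right)} = 1 \cdot \frac{1}{5} = \frac{1}{5}$)
$p{\left(J \right)} = J^{2}$
$x = -6$
$O{\left(W,f \right)} = - \frac{\left(-6 + W\right) \left(\frac{1}{25} + f\right)}{4}$ ($O{\left(W,f \right)} = - \frac{\left(W - 6\right) \left(f + \left(\frac{1}{5}\right)^{2}\right)}{4} = - \frac{\left(-6 + W\right) \left(f + \frac{1}{25}\right)}{4} = - \frac{\left(-6 + W\right) \left(\frac{1}{25} + f\right)}{4}$)
$\left(\left(O{\left(-1,2 \right)} + 27 \left(-28\right)\right) - 2935\right) - 3340 = \left(\left(\left(\frac{3}{50} - - \frac{1}{100} + \frac{3}{2} \cdot 2 - \left(- \frac{1}{4}\right) 2\right) + 27 \left(-28\right)\right) - 2935\right) - 3340 = \left(\left(\left(\frac{3}{50} + \frac{1}{100} + 3 + \frac{1}{2}\right) - 756\right) - 2935\right) - 3340 = \left(\left(\frac{357}{100} - 756\right) - 2935\right) - 3340 = \left(- \frac{75243}{100} - 2935\right) - 3340 = - \frac{368743}{100} - 3340 = - \frac{702743}{100}$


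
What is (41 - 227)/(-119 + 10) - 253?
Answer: -27391/109 ≈ -251.29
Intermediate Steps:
(41 - 227)/(-119 + 10) - 253 = -186/(-109) - 253 = -186*(-1/109) - 253 = 186/109 - 253 = -27391/109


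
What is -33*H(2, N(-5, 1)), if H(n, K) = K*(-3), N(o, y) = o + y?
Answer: -396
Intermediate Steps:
H(n, K) = -3*K
-33*H(2, N(-5, 1)) = -(-99)*(-5 + 1) = -(-99)*(-4) = -33*12 = -396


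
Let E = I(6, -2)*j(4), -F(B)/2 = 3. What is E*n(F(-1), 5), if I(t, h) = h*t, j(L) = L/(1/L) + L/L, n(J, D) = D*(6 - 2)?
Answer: -4080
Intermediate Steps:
F(B) = -6 (F(B) = -2*3 = -6)
n(J, D) = 4*D (n(J, D) = D*4 = 4*D)
j(L) = 1 + L² (j(L) = L*L + 1 = L² + 1 = 1 + L²)
E = -204 (E = (-2*6)*(1 + 4²) = -12*(1 + 16) = -12*17 = -204)
E*n(F(-1), 5) = -816*5 = -204*20 = -4080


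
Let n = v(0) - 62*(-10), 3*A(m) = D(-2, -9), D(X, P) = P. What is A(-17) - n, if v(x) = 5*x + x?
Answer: -623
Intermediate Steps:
v(x) = 6*x
A(m) = -3 (A(m) = (⅓)*(-9) = -3)
n = 620 (n = 6*0 - 62*(-10) = 0 + 620 = 620)
A(-17) - n = -3 - 1*620 = -3 - 620 = -623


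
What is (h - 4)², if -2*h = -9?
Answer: ¼ ≈ 0.25000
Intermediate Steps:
h = 9/2 (h = -½*(-9) = 9/2 ≈ 4.5000)
(h - 4)² = (9/2 - 4)² = (½)² = ¼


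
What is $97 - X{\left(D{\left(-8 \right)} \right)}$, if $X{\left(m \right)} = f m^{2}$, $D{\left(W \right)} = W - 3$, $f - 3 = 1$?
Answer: $-387$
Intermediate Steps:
$f = 4$ ($f = 3 + 1 = 4$)
$D{\left(W \right)} = -3 + W$ ($D{\left(W \right)} = W - 3 = -3 + W$)
$X{\left(m \right)} = 4 m^{2}$
$97 - X{\left(D{\left(-8 \right)} \right)} = 97 - 4 \left(-3 - 8\right)^{2} = 97 - 4 \left(-11\right)^{2} = 97 - 4 \cdot 121 = 97 - 484 = -387$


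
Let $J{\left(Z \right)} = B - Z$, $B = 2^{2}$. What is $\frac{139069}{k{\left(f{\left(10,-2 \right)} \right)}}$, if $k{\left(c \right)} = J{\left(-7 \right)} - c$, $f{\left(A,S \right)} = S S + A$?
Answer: $- \frac{139069}{3} \approx -46356.0$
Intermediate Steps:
$B = 4$
$J{\left(Z \right)} = 4 - Z$
$f{\left(A,S \right)} = A + S^{2}$ ($f{\left(A,S \right)} = S^{2} + A = A + S^{2}$)
$k{\left(c \right)} = 11 - c$ ($k{\left(c \right)} = \left(4 - -7\right) - c = \left(4 + 7\right) - c = 11 - c$)
$\frac{139069}{k{\left(f{\left(10,-2 \right)} \right)}} = \frac{139069}{11 - \left(10 + \left(-2\right)^{2}\right)} = \frac{139069}{11 - \left(10 + 4\right)} = \frac{139069}{11 - 14} = \frac{139069}{-3} = 139069 \left(- \frac{1}{3}\right) = - \frac{139069}{3}$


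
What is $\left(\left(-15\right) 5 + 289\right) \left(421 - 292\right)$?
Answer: $27606$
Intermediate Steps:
$\left(\left(-15\right) 5 + 289\right) \left(421 - 292\right) = \left(-75 + 289\right) 129 = 214 \cdot 129 = 27606$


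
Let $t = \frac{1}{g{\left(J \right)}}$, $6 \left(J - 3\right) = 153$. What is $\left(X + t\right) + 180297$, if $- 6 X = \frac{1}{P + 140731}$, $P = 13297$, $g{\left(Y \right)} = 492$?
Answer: $\frac{6831613510709}{37890888} \approx 1.803 \cdot 10^{5}$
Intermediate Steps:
$J = \frac{57}{2}$ ($J = 3 + \frac{1}{6} \cdot 153 = 3 + \frac{51}{2} = \frac{57}{2} \approx 28.5$)
$X = - \frac{1}{924168}$ ($X = - \frac{1}{6 \left(13297 + 140731\right)} = - \frac{1}{6 \cdot 154028} = \left(- \frac{1}{6}\right) \frac{1}{154028} = - \frac{1}{924168} \approx -1.0821 \cdot 10^{-6}$)
$t = \frac{1}{492} \approx 0.0020325$
$\left(X + t\right) + 180297 = \left(- \frac{1}{924168} + \frac{1}{492}\right) + 180297 = \frac{76973}{37890888} + 180297 = \frac{6831613510709}{37890888}$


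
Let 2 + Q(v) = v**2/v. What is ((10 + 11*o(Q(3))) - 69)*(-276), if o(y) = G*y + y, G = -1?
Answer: 16284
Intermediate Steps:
Q(v) = -2 + v (Q(v) = -2 + v**2/v = -2 + v)
o(y) = 0 (o(y) = -y + y = 0)
((10 + 11*o(Q(3))) - 69)*(-276) = ((10 + 11*0) - 69)*(-276) = ((10 + 0) - 69)*(-276) = (10 - 69)*(-276) = -59*(-276) = 16284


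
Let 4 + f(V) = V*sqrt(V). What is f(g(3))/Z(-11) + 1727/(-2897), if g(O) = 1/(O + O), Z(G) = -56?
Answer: -21281/40558 - sqrt(6)/2016 ≈ -0.52592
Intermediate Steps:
g(O) = 1/(2*O)
f(V) = -4 + V**(3/2) (f(V) = -4 + V*sqrt(V) = -4 + V**(3/2))
f(g(3))/Z(-11) + 1727/(-2897) = (-4 + ((1/2)/3)**(3/2))/(-56) + 1727/(-2897) = (-4 + ((1/2)*(1/3))**(3/2))*(-1/56) + 1727*(-1/2897) = (-4 + (1/6)**(3/2))*(-1/56) - 1727/2897 = (-4 + sqrt(6)/36)*(-1/56) - 1727/2897 = (1/14 - sqrt(6)/2016) - 1727/2897 = -21281/40558 - sqrt(6)/2016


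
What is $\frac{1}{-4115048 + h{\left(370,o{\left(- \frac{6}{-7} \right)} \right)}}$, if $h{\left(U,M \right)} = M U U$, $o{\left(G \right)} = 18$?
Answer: $- \frac{1}{1650848} \approx -6.0575 \cdot 10^{-7}$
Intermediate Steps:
$h{\left(U,M \right)} = M U^{2}$
$\frac{1}{-4115048 + h{\left(370,o{\left(- \frac{6}{-7} \right)} \right)}} = \frac{1}{-4115048 + 18 \cdot 370^{2}} = \frac{1}{-4115048 + 18 \cdot 136900} = \frac{1}{-4115048 + 2464200} = \frac{1}{-1650848} = - \frac{1}{1650848}$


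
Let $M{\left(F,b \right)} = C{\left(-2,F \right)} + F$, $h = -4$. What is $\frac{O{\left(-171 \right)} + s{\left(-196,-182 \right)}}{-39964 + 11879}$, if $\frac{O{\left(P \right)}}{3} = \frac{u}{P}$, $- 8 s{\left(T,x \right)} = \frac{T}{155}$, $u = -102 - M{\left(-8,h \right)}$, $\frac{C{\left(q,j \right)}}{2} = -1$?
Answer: $- \frac{31313}{496261950} \approx -6.3098 \cdot 10^{-5}$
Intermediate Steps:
$C{\left(q,j \right)} = -2$ ($C{\left(q,j \right)} = 2 \left(-1\right) = -2$)
$M{\left(F,b \right)} = -2 + F$
$u = -92$ ($u = -102 - \left(-2 - 8\right) = -102 - -10 = -102 + 10 = -92$)
$s{\left(T,x \right)} = - \frac{T}{1240}$ ($s{\left(T,x \right)} = - \frac{T \frac{1}{155}}{8} = - \frac{\frac{1}{155} T}{8} = - \frac{T}{1240}$)
$O{\left(P \right)} = - \frac{276}{P}$ ($O{\left(P \right)} = 3 \left(- \frac{92}{P}\right) = - \frac{276}{P}$)
$\frac{O{\left(-171 \right)} + s{\left(-196,-182 \right)}}{-39964 + 11879} = \frac{- \frac{276}{-171} - - \frac{49}{310}}{-39964 + 11879} = \frac{\left(-276\right) \left(- \frac{1}{171}\right) + \frac{49}{310}}{-28085} = \left(\frac{92}{57} + \frac{49}{310}\right) \left(- \frac{1}{28085}\right) = \frac{31313}{17670} \left(- \frac{1}{28085}\right) = - \frac{31313}{496261950}$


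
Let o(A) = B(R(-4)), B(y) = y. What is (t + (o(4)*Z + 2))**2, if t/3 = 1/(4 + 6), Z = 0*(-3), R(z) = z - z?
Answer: 529/100 ≈ 5.2900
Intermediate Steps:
R(z) = 0
o(A) = 0
Z = 0
t = 3/10 (t = 3/(4 + 6) = 3/10 ≈ 0.30000)
(t + (o(4)*Z + 2))**2 = (3/10 + (0*0 + 2))**2 = (3/10 + (0 + 2))**2 = (3/10 + 2)**2 = (23/10)**2 = 529/100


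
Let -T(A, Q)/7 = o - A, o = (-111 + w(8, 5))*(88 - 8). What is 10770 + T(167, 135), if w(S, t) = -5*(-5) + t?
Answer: 57299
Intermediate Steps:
w(S, t) = 25 + t
o = -6480 (o = (-111 + (25 + 5))*(88 - 8) = (-111 + 30)*80 = -81*80 = -6480)
T(A, Q) = 45360 + 7*A (T(A, Q) = -7*(-6480 - A) = 45360 + 7*A)
10770 + T(167, 135) = 10770 + (45360 + 7*167) = 10770 + (45360 + 1169) = 10770 + 46529 = 57299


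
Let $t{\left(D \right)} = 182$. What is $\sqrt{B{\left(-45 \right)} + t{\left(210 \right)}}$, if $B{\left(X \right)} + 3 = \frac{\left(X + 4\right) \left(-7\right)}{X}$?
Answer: $\frac{2 \sqrt{9710}}{15} \approx 13.139$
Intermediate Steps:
$B{\left(X \right)} = -3 + \frac{-28 - 7 X}{X}$ ($B{\left(X \right)} = -3 + \frac{\left(X + 4\right) \left(-7\right)}{X} = -3 + \frac{\left(4 + X\right) \left(-7\right)}{X} = -3 + \frac{-28 - 7 X}{X}$)
$\sqrt{B{\left(-45 \right)} + t{\left(210 \right)}} = \sqrt{\left(-10 - \frac{28}{-45}\right) + 182} = \sqrt{\left(-10 - - \frac{28}{45}\right) + 182} = \sqrt{\left(-10 + \frac{28}{45}\right) + 182} = \sqrt{- \frac{422}{45} + 182} = \sqrt{\frac{7768}{45}} = \frac{2 \sqrt{9710}}{15}$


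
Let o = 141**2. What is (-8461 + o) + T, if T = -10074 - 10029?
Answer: -8683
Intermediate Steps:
T = -20103
o = 19881
(-8461 + o) + T = (-8461 + 19881) - 20103 = 11420 - 20103 = -8683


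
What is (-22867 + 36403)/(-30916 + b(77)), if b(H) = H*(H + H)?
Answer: -6768/9529 ≈ -0.71025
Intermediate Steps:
b(H) = 2*H**2 (b(H) = H*(2*H) = 2*H**2)
(-22867 + 36403)/(-30916 + b(77)) = (-22867 + 36403)/(-30916 + 2*77**2) = 13536/(-30916 + 2*5929) = 13536/(-30916 + 11858) = 13536/(-19058) = 13536*(-1/19058) = -6768/9529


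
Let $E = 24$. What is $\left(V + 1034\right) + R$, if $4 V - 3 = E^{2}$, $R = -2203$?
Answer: $- \frac{4097}{4} \approx -1024.3$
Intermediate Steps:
$V = \frac{579}{4}$ ($V = \frac{3}{4} + \frac{24^{2}}{4} = \frac{3}{4} + \frac{1}{4} \cdot 576 = \frac{3}{4} + 144 = \frac{579}{4} \approx 144.75$)
$\left(V + 1034\right) + R = \left(\frac{579}{4} + 1034\right) - 2203 = \frac{4715}{4} - 2203 = - \frac{4097}{4}$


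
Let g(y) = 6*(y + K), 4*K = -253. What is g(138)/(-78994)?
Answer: -897/157988 ≈ -0.0056776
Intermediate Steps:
K = -253/4 (K = (¼)*(-253) = -253/4 ≈ -63.250)
g(y) = -759/2 + 6*y (g(y) = 6*(y - 253/4) = 6*(-253/4 + y) = -759/2 + 6*y)
g(138)/(-78994) = (-759/2 + 6*138)/(-78994) = (-759/2 + 828)*(-1/78994) = (897/2)*(-1/78994) = -897/157988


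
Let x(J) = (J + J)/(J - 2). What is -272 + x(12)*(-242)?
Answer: -4264/5 ≈ -852.80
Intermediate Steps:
x(J) = 2*J/(-2 + J) (x(J) = (2*J)/(-2 + J) = 2*J/(-2 + J))
-272 + x(12)*(-242) = -272 + (2*12/(-2 + 12))*(-242) = -272 + (2*12/10)*(-242) = -272 + (2*12*(⅒))*(-242) = -272 + (12/5)*(-242) = -272 - 2904/5 = -4264/5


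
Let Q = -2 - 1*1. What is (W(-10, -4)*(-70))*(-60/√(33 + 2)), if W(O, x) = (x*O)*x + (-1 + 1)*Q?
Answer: -19200*√35 ≈ -1.1359e+5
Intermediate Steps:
Q = -3 (Q = -2 - 1 = -3)
W(O, x) = O*x² (W(O, x) = (x*O)*x + (-1 + 1)*(-3) = (O*x)*x + 0*(-3) = O*x² + 0 = O*x²)
(W(-10, -4)*(-70))*(-60/√(33 + 2)) = (-10*(-4)²*(-70))*(-60/√(33 + 2)) = (-10*16*(-70))*(-60*√35/35) = (-160*(-70))*(-12*√35/7) = 11200*(-12*√35/7) = -19200*√35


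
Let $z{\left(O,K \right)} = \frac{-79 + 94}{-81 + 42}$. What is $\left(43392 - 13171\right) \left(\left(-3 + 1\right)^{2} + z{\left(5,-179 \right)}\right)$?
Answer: $\frac{1420387}{13} \approx 1.0926 \cdot 10^{5}$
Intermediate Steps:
$z{\left(O,K \right)} = - \frac{5}{13}$ ($z{\left(O,K \right)} = \frac{15}{-39} = 15 \left(- \frac{1}{39}\right) = - \frac{5}{13}$)
$\left(43392 - 13171\right) \left(\left(-3 + 1\right)^{2} + z{\left(5,-179 \right)}\right) = \left(43392 - 13171\right) \left(\left(-3 + 1\right)^{2} - \frac{5}{13}\right) = 30221 \left(\left(-2\right)^{2} - \frac{5}{13}\right) = 30221 \left(4 - \frac{5}{13}\right) = 30221 \cdot \frac{47}{13} = \frac{1420387}{13}$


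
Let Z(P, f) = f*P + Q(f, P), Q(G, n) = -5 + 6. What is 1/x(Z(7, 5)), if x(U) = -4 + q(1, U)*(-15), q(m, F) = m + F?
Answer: -1/559 ≈ -0.0017889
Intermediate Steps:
Q(G, n) = 1
q(m, F) = F + m
Z(P, f) = 1 + P*f (Z(P, f) = f*P + 1 = P*f + 1 = 1 + P*f)
x(U) = -19 - 15*U (x(U) = -4 + (U + 1)*(-15) = -4 + (1 + U)*(-15) = -4 + (-15 - 15*U) = -19 - 15*U)
1/x(Z(7, 5)) = 1/(-19 - 15*(1 + 7*5)) = 1/(-19 - 15*(1 + 35)) = 1/(-19 - 15*36) = 1/(-19 - 540) = 1/(-559) = -1/559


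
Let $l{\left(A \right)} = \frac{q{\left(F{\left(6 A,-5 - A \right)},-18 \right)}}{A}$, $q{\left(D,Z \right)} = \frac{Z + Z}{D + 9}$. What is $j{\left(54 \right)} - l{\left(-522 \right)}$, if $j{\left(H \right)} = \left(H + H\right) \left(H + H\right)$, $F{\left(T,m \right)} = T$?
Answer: $\frac{1056373490}{90567} \approx 11664.0$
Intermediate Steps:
$j{\left(H \right)} = 4 H^{2}$ ($j{\left(H \right)} = 2 H 2 H = 4 H^{2}$)
$q{\left(D,Z \right)} = \frac{2 Z}{9 + D}$
$l{\left(A \right)} = - \frac{36}{A \left(9 + 6 A\right)}$ ($l{\left(A \right)} = \frac{2 \left(-18\right) \frac{1}{9 + 6 A}}{A} = \frac{\left(-36\right) \frac{1}{9 + 6 A}}{A} = - \frac{36}{A \left(9 + 6 A\right)}$)
$j{\left(54 \right)} - l{\left(-522 \right)} = 4 \cdot 54^{2} - - \frac{12}{\left(-522\right) \left(3 + 2 \left(-522\right)\right)} = 4 \cdot 2916 - \left(-12\right) \left(- \frac{1}{522}\right) \frac{1}{3 - 1044} = 11664 - \left(-12\right) \left(- \frac{1}{522}\right) \frac{1}{-1041} = 11664 - \left(-12\right) \left(- \frac{1}{522}\right) \left(- \frac{1}{1041}\right) = 11664 - - \frac{2}{90567} = 11664 + \frac{2}{90567} = \frac{1056373490}{90567}$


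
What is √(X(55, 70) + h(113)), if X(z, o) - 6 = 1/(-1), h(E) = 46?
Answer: √51 ≈ 7.1414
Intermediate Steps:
X(z, o) = 5 (X(z, o) = 6 + 1/(-1) = 6 - 1 = 5)
√(X(55, 70) + h(113)) = √(5 + 46) = √51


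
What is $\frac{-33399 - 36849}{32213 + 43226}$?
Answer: $- \frac{70248}{75439} \approx -0.93119$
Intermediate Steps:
$\frac{-33399 - 36849}{32213 + 43226} = - \frac{70248}{75439}$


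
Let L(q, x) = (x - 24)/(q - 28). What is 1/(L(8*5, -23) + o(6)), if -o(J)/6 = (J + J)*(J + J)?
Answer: -12/10415 ≈ -0.0011522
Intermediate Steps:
L(q, x) = (-24 + x)/(-28 + q)
o(J) = -24*J² (o(J) = -6*(J + J)*(J + J) = -6*2*J*2*J = -24*J²)
1/(L(8*5, -23) + o(6)) = 1/((-24 - 23)/(-28 + 8*5) - 24*6²) = 1/(-47/(-28 + 40) - 24*36) = 1/(-47/12 - 864) = 1/(-10415/12) = -12/10415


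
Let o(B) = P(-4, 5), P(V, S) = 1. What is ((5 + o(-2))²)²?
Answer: 1296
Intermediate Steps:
o(B) = 1
((5 + o(-2))²)² = ((5 + 1)²)² = (6²)² = 36² = 1296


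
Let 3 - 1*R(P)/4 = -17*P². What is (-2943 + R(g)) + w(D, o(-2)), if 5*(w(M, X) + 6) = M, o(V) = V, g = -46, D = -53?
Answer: 704702/5 ≈ 1.4094e+5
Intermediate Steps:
w(M, X) = -6 + M/5
R(P) = 12 + 68*P² (R(P) = 12 - (-68)*P² = 12 + 68*P²)
(-2943 + R(g)) + w(D, o(-2)) = (-2943 + (12 + 68*(-46)²)) + (-6 + (⅕)*(-53)) = (-2943 + (12 + 68*2116)) + (-6 - 53/5) = (-2943 + (12 + 143888)) - 83/5 = (-2943 + 143900) - 83/5 = 140957 - 83/5 = 704702/5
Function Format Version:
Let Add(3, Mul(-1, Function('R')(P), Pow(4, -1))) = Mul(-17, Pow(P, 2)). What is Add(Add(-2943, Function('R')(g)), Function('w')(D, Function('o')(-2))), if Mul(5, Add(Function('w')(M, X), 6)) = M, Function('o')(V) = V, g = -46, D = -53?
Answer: Rational(704702, 5) ≈ 1.4094e+5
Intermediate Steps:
Function('w')(M, X) = Add(-6, Mul(Rational(1, 5), M))
Function('R')(P) = Add(12, Mul(68, Pow(P, 2))) (Function('R')(P) = Add(12, Mul(-4, Mul(-17, Pow(P, 2)))) = Add(12, Mul(68, Pow(P, 2))))
Add(Add(-2943, Function('R')(g)), Function('w')(D, Function('o')(-2))) = Add(Add(-2943, Add(12, Mul(68, Pow(-46, 2)))), Add(-6, Mul(Rational(1, 5), -53))) = Add(Add(-2943, Add(12, Mul(68, 2116))), Add(-6, Rational(-53, 5))) = Add(Add(-2943, Add(12, 143888)), Rational(-83, 5)) = Add(Add(-2943, 143900), Rational(-83, 5)) = Add(140957, Rational(-83, 5)) = Rational(704702, 5)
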